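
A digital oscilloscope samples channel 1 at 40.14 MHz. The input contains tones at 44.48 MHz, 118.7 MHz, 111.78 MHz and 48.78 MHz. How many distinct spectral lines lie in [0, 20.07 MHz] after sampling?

3

fs/2 = 20.07 MHz.
44.48 MHz mod fs = 4.34 MHz.
4.34 MHz ≤ fs/2 = 20.07 MHz, appears at 4.34 MHz.
118.7 MHz mod fs = 38.42 MHz.
38.42 MHz > fs/2 = 20.07 MHz, folds to fs − 38.42 MHz = 1.72 MHz.
111.78 MHz mod fs = 31.5 MHz.
31.5 MHz > fs/2 = 20.07 MHz, folds to fs − 31.5 MHz = 8.64 MHz.
48.78 MHz mod fs = 8.64 MHz.
8.64 MHz ≤ fs/2 = 20.07 MHz, appears at 8.64 MHz.
Distinct values: {1.72 MHz, 4.34 MHz, 8.64 MHz} → 3.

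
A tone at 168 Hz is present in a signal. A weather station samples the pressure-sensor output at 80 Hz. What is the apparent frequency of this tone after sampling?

8 Hz

168 Hz mod fs = 8 Hz.
8 Hz ≤ fs/2 = 40 Hz, appears at 8 Hz.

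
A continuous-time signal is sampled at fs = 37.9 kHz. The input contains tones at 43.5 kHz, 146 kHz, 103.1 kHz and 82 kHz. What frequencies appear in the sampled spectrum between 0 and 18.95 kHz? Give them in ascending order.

5.6 kHz, 6.2 kHz, 10.6 kHz

fs/2 = 18.95 kHz.
43.5 kHz mod fs = 5.6 kHz.
5.6 kHz ≤ fs/2 = 18.95 kHz, appears at 5.6 kHz.
146 kHz mod fs = 32.3 kHz.
32.3 kHz > fs/2 = 18.95 kHz, folds to fs − 32.3 kHz = 5.6 kHz.
103.1 kHz mod fs = 27.3 kHz.
27.3 kHz > fs/2 = 18.95 kHz, folds to fs − 27.3 kHz = 10.6 kHz.
82 kHz mod fs = 6.2 kHz.
6.2 kHz ≤ fs/2 = 18.95 kHz, appears at 6.2 kHz.
Distinct values: {5.6 kHz, 6.2 kHz, 10.6 kHz}.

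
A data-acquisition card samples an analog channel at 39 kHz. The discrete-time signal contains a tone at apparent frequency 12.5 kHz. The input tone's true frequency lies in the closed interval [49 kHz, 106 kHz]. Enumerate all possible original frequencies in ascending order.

Frequencies that alias to 12.5 kHz are k·fs ± 12.5 kHz for integer k ≥ 0.
k=0: 12.5 kHz.
k=1: 26.5 kHz, 51.5 kHz.
k=2: 65.5 kHz, 90.5 kHz.
k=3: 104.5 kHz, 129.5 kHz.
k=4: 143.5 kHz, 168.5 kHz.
Within [49 kHz, 106 kHz]: 51.5 kHz, 65.5 kHz, 90.5 kHz, 104.5 kHz.

51.5 kHz, 65.5 kHz, 90.5 kHz, 104.5 kHz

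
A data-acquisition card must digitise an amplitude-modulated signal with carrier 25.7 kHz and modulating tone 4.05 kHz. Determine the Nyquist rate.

59.5 kHz

AM sidebands sit at fc ± fm = 21.65 kHz and 29.75 kHz.
Highest-frequency component: 29.75 kHz.
Nyquist rate = 2 × 29.75 kHz = 59.5 kHz.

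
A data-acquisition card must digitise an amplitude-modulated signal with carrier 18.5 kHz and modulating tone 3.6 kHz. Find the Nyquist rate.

AM sidebands sit at fc ± fm = 14.9 kHz and 22.1 kHz.
Highest-frequency component: 22.1 kHz.
Nyquist rate = 2 × 22.1 kHz = 44.2 kHz.

44.2 kHz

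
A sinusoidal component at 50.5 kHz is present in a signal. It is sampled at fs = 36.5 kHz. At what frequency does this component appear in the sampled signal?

50.5 kHz mod fs = 14 kHz.
14 kHz ≤ fs/2 = 18.25 kHz, appears at 14 kHz.

14 kHz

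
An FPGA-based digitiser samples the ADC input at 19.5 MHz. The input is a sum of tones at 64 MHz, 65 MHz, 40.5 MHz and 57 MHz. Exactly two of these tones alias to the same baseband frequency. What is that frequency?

fs/2 = 9.75 MHz.
64 MHz mod fs = 5.5 MHz.
5.5 MHz ≤ fs/2 = 9.75 MHz, appears at 5.5 MHz.
65 MHz mod fs = 6.5 MHz.
6.5 MHz ≤ fs/2 = 9.75 MHz, appears at 6.5 MHz.
40.5 MHz mod fs = 1.5 MHz.
1.5 MHz ≤ fs/2 = 9.75 MHz, appears at 1.5 MHz.
57 MHz mod fs = 18 MHz.
18 MHz > fs/2 = 9.75 MHz, folds to fs − 18 MHz = 1.5 MHz.
40.5 MHz and 57 MHz both map to 1.5 MHz.

1.5 MHz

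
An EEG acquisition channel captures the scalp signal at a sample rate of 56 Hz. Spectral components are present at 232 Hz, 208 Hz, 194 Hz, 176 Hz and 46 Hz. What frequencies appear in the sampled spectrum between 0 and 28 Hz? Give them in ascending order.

fs/2 = 28 Hz.
232 Hz mod fs = 8 Hz.
8 Hz ≤ fs/2 = 28 Hz, appears at 8 Hz.
208 Hz mod fs = 40 Hz.
40 Hz > fs/2 = 28 Hz, folds to fs − 40 Hz = 16 Hz.
194 Hz mod fs = 26 Hz.
26 Hz ≤ fs/2 = 28 Hz, appears at 26 Hz.
176 Hz mod fs = 8 Hz.
8 Hz ≤ fs/2 = 28 Hz, appears at 8 Hz.
46 Hz > fs/2 = 28 Hz, folds to fs − 46 Hz = 10 Hz.
Distinct values: {8 Hz, 10 Hz, 16 Hz, 26 Hz}.

8 Hz, 10 Hz, 16 Hz, 26 Hz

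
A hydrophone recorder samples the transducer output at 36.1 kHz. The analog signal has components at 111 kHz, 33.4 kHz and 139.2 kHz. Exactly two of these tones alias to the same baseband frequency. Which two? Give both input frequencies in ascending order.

33.4 kHz, 111 kHz

fs/2 = 18.05 kHz.
111 kHz mod fs = 2.7 kHz.
2.7 kHz ≤ fs/2 = 18.05 kHz, appears at 2.7 kHz.
33.4 kHz > fs/2 = 18.05 kHz, folds to fs − 33.4 kHz = 2.7 kHz.
139.2 kHz mod fs = 30.9 kHz.
30.9 kHz > fs/2 = 18.05 kHz, folds to fs − 30.9 kHz = 5.2 kHz.
33.4 kHz and 111 kHz both map to 2.7 kHz.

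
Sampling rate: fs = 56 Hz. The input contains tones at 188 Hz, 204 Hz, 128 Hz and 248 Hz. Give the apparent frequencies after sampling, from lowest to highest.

16 Hz, 20 Hz, 24 Hz

fs/2 = 28 Hz.
188 Hz mod fs = 20 Hz.
20 Hz ≤ fs/2 = 28 Hz, appears at 20 Hz.
204 Hz mod fs = 36 Hz.
36 Hz > fs/2 = 28 Hz, folds to fs − 36 Hz = 20 Hz.
128 Hz mod fs = 16 Hz.
16 Hz ≤ fs/2 = 28 Hz, appears at 16 Hz.
248 Hz mod fs = 24 Hz.
24 Hz ≤ fs/2 = 28 Hz, appears at 24 Hz.
Distinct values: {16 Hz, 20 Hz, 24 Hz}.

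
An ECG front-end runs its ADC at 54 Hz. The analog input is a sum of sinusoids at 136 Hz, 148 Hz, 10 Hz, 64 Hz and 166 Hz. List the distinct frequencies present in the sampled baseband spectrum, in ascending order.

4 Hz, 10 Hz, 14 Hz, 26 Hz

fs/2 = 27 Hz.
136 Hz mod fs = 28 Hz.
28 Hz > fs/2 = 27 Hz, folds to fs − 28 Hz = 26 Hz.
148 Hz mod fs = 40 Hz.
40 Hz > fs/2 = 27 Hz, folds to fs − 40 Hz = 14 Hz.
10 Hz ≤ fs/2 = 27 Hz, passes unchanged.
64 Hz mod fs = 10 Hz.
10 Hz ≤ fs/2 = 27 Hz, appears at 10 Hz.
166 Hz mod fs = 4 Hz.
4 Hz ≤ fs/2 = 27 Hz, appears at 4 Hz.
Distinct values: {4 Hz, 10 Hz, 14 Hz, 26 Hz}.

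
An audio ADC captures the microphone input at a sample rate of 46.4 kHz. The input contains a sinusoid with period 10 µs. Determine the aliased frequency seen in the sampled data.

7.2 kHz

T = 10 µs → f = 1/T = 100 kHz.
100 kHz mod fs = 7.2 kHz.
7.2 kHz ≤ fs/2 = 23.2 kHz, appears at 7.2 kHz.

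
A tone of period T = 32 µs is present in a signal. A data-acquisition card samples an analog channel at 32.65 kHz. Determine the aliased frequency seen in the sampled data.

1.4 kHz

T = 32 µs → f = 1/T = 31.25 kHz.
31.25 kHz > fs/2 = 16.325 kHz, folds to fs − 31.25 kHz = 1.4 kHz.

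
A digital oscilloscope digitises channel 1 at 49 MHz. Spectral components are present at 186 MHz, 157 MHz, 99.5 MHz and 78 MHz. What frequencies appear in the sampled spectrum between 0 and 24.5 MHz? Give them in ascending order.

fs/2 = 24.5 MHz.
186 MHz mod fs = 39 MHz.
39 MHz > fs/2 = 24.5 MHz, folds to fs − 39 MHz = 10 MHz.
157 MHz mod fs = 10 MHz.
10 MHz ≤ fs/2 = 24.5 MHz, appears at 10 MHz.
99.5 MHz mod fs = 1.5 MHz.
1.5 MHz ≤ fs/2 = 24.5 MHz, appears at 1.5 MHz.
78 MHz mod fs = 29 MHz.
29 MHz > fs/2 = 24.5 MHz, folds to fs − 29 MHz = 20 MHz.
Distinct values: {1.5 MHz, 10 MHz, 20 MHz}.

1.5 MHz, 10 MHz, 20 MHz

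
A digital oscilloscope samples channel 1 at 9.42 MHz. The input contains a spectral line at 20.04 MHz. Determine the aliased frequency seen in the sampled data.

1.2 MHz

20.04 MHz mod fs = 1.2 MHz.
1.2 MHz ≤ fs/2 = 4.71 MHz, appears at 1.2 MHz.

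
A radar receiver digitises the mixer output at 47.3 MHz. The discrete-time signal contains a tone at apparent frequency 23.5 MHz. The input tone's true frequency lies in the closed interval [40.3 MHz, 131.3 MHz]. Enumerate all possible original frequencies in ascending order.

Frequencies that alias to 23.5 MHz are k·fs ± 23.5 MHz for integer k ≥ 0.
k=0: 23.5 MHz.
k=1: 23.8 MHz, 70.8 MHz.
k=2: 71.1 MHz, 118.1 MHz.
k=3: 118.4 MHz, 165.4 MHz.
k=4: 165.7 MHz, 212.7 MHz.
Within [40.3 MHz, 131.3 MHz]: 70.8 MHz, 71.1 MHz, 118.1 MHz, 118.4 MHz.

70.8 MHz, 71.1 MHz, 118.1 MHz, 118.4 MHz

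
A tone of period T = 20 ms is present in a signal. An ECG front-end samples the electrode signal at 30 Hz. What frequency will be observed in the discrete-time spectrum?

T = 20 ms → f = 1/T = 50 Hz.
50 Hz mod fs = 20 Hz.
20 Hz > fs/2 = 15 Hz, folds to fs − 20 Hz = 10 Hz.

10 Hz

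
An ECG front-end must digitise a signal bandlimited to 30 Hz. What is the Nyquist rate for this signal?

Nyquist rate = 2 × 30 Hz = 60 Hz.

60 Hz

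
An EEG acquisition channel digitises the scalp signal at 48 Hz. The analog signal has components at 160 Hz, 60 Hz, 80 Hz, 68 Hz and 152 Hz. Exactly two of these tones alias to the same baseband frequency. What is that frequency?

fs/2 = 24 Hz.
160 Hz mod fs = 16 Hz.
16 Hz ≤ fs/2 = 24 Hz, appears at 16 Hz.
60 Hz mod fs = 12 Hz.
12 Hz ≤ fs/2 = 24 Hz, appears at 12 Hz.
80 Hz mod fs = 32 Hz.
32 Hz > fs/2 = 24 Hz, folds to fs − 32 Hz = 16 Hz.
68 Hz mod fs = 20 Hz.
20 Hz ≤ fs/2 = 24 Hz, appears at 20 Hz.
152 Hz mod fs = 8 Hz.
8 Hz ≤ fs/2 = 24 Hz, appears at 8 Hz.
80 Hz and 160 Hz both map to 16 Hz.

16 Hz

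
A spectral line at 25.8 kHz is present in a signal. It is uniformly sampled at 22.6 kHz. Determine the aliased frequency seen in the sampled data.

3.2 kHz

25.8 kHz mod fs = 3.2 kHz.
3.2 kHz ≤ fs/2 = 11.3 kHz, appears at 3.2 kHz.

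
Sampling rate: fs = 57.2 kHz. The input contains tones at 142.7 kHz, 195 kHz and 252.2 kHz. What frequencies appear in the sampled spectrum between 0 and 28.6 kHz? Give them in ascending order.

23.4 kHz, 28.3 kHz

fs/2 = 28.6 kHz.
142.7 kHz mod fs = 28.3 kHz.
28.3 kHz ≤ fs/2 = 28.6 kHz, appears at 28.3 kHz.
195 kHz mod fs = 23.4 kHz.
23.4 kHz ≤ fs/2 = 28.6 kHz, appears at 23.4 kHz.
252.2 kHz mod fs = 23.4 kHz.
23.4 kHz ≤ fs/2 = 28.6 kHz, appears at 23.4 kHz.
Distinct values: {23.4 kHz, 28.3 kHz}.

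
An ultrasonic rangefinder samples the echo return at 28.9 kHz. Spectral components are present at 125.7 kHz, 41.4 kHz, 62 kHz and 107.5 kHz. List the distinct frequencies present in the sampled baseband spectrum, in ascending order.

4.2 kHz, 8.1 kHz, 10.1 kHz, 12.5 kHz

fs/2 = 14.45 kHz.
125.7 kHz mod fs = 10.1 kHz.
10.1 kHz ≤ fs/2 = 14.45 kHz, appears at 10.1 kHz.
41.4 kHz mod fs = 12.5 kHz.
12.5 kHz ≤ fs/2 = 14.45 kHz, appears at 12.5 kHz.
62 kHz mod fs = 4.2 kHz.
4.2 kHz ≤ fs/2 = 14.45 kHz, appears at 4.2 kHz.
107.5 kHz mod fs = 20.8 kHz.
20.8 kHz > fs/2 = 14.45 kHz, folds to fs − 20.8 kHz = 8.1 kHz.
Distinct values: {4.2 kHz, 8.1 kHz, 10.1 kHz, 12.5 kHz}.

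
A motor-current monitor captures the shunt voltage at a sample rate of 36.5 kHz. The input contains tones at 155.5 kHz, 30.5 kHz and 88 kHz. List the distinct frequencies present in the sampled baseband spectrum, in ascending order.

6 kHz, 9.5 kHz, 15 kHz

fs/2 = 18.25 kHz.
155.5 kHz mod fs = 9.5 kHz.
9.5 kHz ≤ fs/2 = 18.25 kHz, appears at 9.5 kHz.
30.5 kHz > fs/2 = 18.25 kHz, folds to fs − 30.5 kHz = 6 kHz.
88 kHz mod fs = 15 kHz.
15 kHz ≤ fs/2 = 18.25 kHz, appears at 15 kHz.
Distinct values: {6 kHz, 9.5 kHz, 15 kHz}.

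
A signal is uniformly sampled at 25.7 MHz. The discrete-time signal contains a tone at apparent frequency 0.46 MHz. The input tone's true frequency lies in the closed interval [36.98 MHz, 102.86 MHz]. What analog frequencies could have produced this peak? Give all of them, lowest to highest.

50.94 MHz, 51.86 MHz, 76.64 MHz, 77.56 MHz, 102.34 MHz

Frequencies that alias to 0.46 MHz are k·fs ± 0.46 MHz for integer k ≥ 0.
k=0: 0.46 MHz.
k=1: 25.24 MHz, 26.16 MHz.
k=2: 50.94 MHz, 51.86 MHz.
k=3: 76.64 MHz, 77.56 MHz.
k=4: 102.34 MHz, 103.26 MHz.
k=5: 128.04 MHz, 128.96 MHz.
Within [36.98 MHz, 102.86 MHz]: 50.94 MHz, 51.86 MHz, 76.64 MHz, 77.56 MHz, 102.34 MHz.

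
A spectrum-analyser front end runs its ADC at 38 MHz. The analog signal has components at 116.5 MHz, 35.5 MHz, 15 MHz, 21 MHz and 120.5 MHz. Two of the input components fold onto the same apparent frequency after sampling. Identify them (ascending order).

fs/2 = 19 MHz.
116.5 MHz mod fs = 2.5 MHz.
2.5 MHz ≤ fs/2 = 19 MHz, appears at 2.5 MHz.
35.5 MHz > fs/2 = 19 MHz, folds to fs − 35.5 MHz = 2.5 MHz.
15 MHz ≤ fs/2 = 19 MHz, passes unchanged.
21 MHz > fs/2 = 19 MHz, folds to fs − 21 MHz = 17 MHz.
120.5 MHz mod fs = 6.5 MHz.
6.5 MHz ≤ fs/2 = 19 MHz, appears at 6.5 MHz.
35.5 MHz and 116.5 MHz both map to 2.5 MHz.

35.5 MHz, 116.5 MHz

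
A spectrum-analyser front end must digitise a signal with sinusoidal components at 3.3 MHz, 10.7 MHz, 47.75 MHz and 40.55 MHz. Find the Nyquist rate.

Highest-frequency component: 47.75 MHz.
Nyquist rate = 2 × 47.75 MHz = 95.5 MHz.

95.5 MHz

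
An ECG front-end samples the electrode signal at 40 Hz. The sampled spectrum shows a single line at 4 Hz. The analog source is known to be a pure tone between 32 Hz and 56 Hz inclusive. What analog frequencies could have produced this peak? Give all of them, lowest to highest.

Frequencies that alias to 4 Hz are k·fs ± 4 Hz for integer k ≥ 0.
k=0: 4 Hz.
k=1: 36 Hz, 44 Hz.
k=2: 76 Hz, 84 Hz.
Within [32 Hz, 56 Hz]: 36 Hz, 44 Hz.

36 Hz, 44 Hz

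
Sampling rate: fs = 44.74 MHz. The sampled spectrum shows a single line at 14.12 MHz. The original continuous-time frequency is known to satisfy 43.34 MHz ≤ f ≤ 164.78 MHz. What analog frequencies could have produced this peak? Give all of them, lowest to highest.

58.86 MHz, 75.36 MHz, 103.6 MHz, 120.1 MHz, 148.34 MHz

Frequencies that alias to 14.12 MHz are k·fs ± 14.12 MHz for integer k ≥ 0.
k=0: 14.12 MHz.
k=1: 30.62 MHz, 58.86 MHz.
k=2: 75.36 MHz, 103.6 MHz.
k=3: 120.1 MHz, 148.34 MHz.
k=4: 164.84 MHz, 193.08 MHz.
Within [43.34 MHz, 164.78 MHz]: 58.86 MHz, 75.36 MHz, 103.6 MHz, 120.1 MHz, 148.34 MHz.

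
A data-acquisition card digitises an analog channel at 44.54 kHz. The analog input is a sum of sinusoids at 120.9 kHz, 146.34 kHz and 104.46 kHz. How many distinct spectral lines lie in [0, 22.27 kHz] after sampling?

fs/2 = 22.27 kHz.
120.9 kHz mod fs = 31.82 kHz.
31.82 kHz > fs/2 = 22.27 kHz, folds to fs − 31.82 kHz = 12.72 kHz.
146.34 kHz mod fs = 12.72 kHz.
12.72 kHz ≤ fs/2 = 22.27 kHz, appears at 12.72 kHz.
104.46 kHz mod fs = 15.38 kHz.
15.38 kHz ≤ fs/2 = 22.27 kHz, appears at 15.38 kHz.
Distinct values: {12.72 kHz, 15.38 kHz} → 2.

2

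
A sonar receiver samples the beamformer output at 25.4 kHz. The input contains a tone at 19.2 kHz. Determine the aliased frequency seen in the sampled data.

6.2 kHz

19.2 kHz > fs/2 = 12.7 kHz, folds to fs − 19.2 kHz = 6.2 kHz.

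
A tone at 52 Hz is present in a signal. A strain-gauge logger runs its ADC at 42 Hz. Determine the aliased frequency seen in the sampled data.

52 Hz mod fs = 10 Hz.
10 Hz ≤ fs/2 = 21 Hz, appears at 10 Hz.

10 Hz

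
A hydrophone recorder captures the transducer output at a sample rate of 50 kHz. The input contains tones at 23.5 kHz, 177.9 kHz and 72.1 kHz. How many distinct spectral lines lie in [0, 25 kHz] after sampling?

fs/2 = 25 kHz.
23.5 kHz ≤ fs/2 = 25 kHz, passes unchanged.
177.9 kHz mod fs = 27.9 kHz.
27.9 kHz > fs/2 = 25 kHz, folds to fs − 27.9 kHz = 22.1 kHz.
72.1 kHz mod fs = 22.1 kHz.
22.1 kHz ≤ fs/2 = 25 kHz, appears at 22.1 kHz.
Distinct values: {22.1 kHz, 23.5 kHz} → 2.

2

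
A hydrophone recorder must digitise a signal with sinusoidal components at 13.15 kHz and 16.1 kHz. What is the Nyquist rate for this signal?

Highest-frequency component: 16.1 kHz.
Nyquist rate = 2 × 16.1 kHz = 32.2 kHz.

32.2 kHz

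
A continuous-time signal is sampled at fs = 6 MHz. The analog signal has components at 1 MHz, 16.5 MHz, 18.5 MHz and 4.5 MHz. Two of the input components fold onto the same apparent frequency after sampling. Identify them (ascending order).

4.5 MHz, 16.5 MHz

fs/2 = 3 MHz.
1 MHz ≤ fs/2 = 3 MHz, passes unchanged.
16.5 MHz mod fs = 4.5 MHz.
4.5 MHz > fs/2 = 3 MHz, folds to fs − 4.5 MHz = 1.5 MHz.
18.5 MHz mod fs = 0.5 MHz.
0.5 MHz ≤ fs/2 = 3 MHz, appears at 0.5 MHz.
4.5 MHz > fs/2 = 3 MHz, folds to fs − 4.5 MHz = 1.5 MHz.
4.5 MHz and 16.5 MHz both map to 1.5 MHz.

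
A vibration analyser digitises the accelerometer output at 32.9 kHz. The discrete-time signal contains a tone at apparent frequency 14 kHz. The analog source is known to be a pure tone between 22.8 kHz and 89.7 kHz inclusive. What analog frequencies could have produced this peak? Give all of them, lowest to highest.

Frequencies that alias to 14 kHz are k·fs ± 14 kHz for integer k ≥ 0.
k=0: 14 kHz.
k=1: 18.9 kHz, 46.9 kHz.
k=2: 51.8 kHz, 79.8 kHz.
k=3: 84.7 kHz, 112.7 kHz.
k=4: 117.6 kHz, 145.6 kHz.
Within [22.8 kHz, 89.7 kHz]: 46.9 kHz, 51.8 kHz, 79.8 kHz, 84.7 kHz.

46.9 kHz, 51.8 kHz, 79.8 kHz, 84.7 kHz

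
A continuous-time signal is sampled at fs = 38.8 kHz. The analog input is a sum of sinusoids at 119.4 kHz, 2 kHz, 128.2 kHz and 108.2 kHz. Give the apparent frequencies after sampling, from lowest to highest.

fs/2 = 19.4 kHz.
119.4 kHz mod fs = 3 kHz.
3 kHz ≤ fs/2 = 19.4 kHz, appears at 3 kHz.
2 kHz ≤ fs/2 = 19.4 kHz, passes unchanged.
128.2 kHz mod fs = 11.8 kHz.
11.8 kHz ≤ fs/2 = 19.4 kHz, appears at 11.8 kHz.
108.2 kHz mod fs = 30.6 kHz.
30.6 kHz > fs/2 = 19.4 kHz, folds to fs − 30.6 kHz = 8.2 kHz.
Distinct values: {2 kHz, 3 kHz, 8.2 kHz, 11.8 kHz}.

2 kHz, 3 kHz, 8.2 kHz, 11.8 kHz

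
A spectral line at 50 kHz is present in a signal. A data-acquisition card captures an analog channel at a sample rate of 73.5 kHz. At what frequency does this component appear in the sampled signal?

50 kHz > fs/2 = 36.75 kHz, folds to fs − 50 kHz = 23.5 kHz.

23.5 kHz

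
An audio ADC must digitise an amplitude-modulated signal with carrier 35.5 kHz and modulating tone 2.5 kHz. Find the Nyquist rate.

AM sidebands sit at fc ± fm = 33 kHz and 38 kHz.
Highest-frequency component: 38 kHz.
Nyquist rate = 2 × 38 kHz = 76 kHz.

76 kHz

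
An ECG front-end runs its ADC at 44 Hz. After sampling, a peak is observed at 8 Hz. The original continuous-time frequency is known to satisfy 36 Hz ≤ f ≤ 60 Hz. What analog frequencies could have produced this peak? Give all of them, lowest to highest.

Frequencies that alias to 8 Hz are k·fs ± 8 Hz for integer k ≥ 0.
k=0: 8 Hz.
k=1: 36 Hz, 52 Hz.
k=2: 80 Hz, 96 Hz.
Within [36 Hz, 60 Hz]: 36 Hz, 52 Hz.

36 Hz, 52 Hz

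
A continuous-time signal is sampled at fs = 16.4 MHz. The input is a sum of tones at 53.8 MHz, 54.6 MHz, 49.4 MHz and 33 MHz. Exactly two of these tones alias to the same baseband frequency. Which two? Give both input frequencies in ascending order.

fs/2 = 8.2 MHz.
53.8 MHz mod fs = 4.6 MHz.
4.6 MHz ≤ fs/2 = 8.2 MHz, appears at 4.6 MHz.
54.6 MHz mod fs = 5.4 MHz.
5.4 MHz ≤ fs/2 = 8.2 MHz, appears at 5.4 MHz.
49.4 MHz mod fs = 0.2 MHz.
0.2 MHz ≤ fs/2 = 8.2 MHz, appears at 0.2 MHz.
33 MHz mod fs = 0.2 MHz.
0.2 MHz ≤ fs/2 = 8.2 MHz, appears at 0.2 MHz.
33 MHz and 49.4 MHz both map to 0.2 MHz.

33 MHz, 49.4 MHz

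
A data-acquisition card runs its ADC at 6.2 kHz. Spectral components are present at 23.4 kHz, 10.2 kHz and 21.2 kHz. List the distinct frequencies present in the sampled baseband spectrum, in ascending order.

1.4 kHz, 2.2 kHz, 2.6 kHz

fs/2 = 3.1 kHz.
23.4 kHz mod fs = 4.8 kHz.
4.8 kHz > fs/2 = 3.1 kHz, folds to fs − 4.8 kHz = 1.4 kHz.
10.2 kHz mod fs = 4 kHz.
4 kHz > fs/2 = 3.1 kHz, folds to fs − 4 kHz = 2.2 kHz.
21.2 kHz mod fs = 2.6 kHz.
2.6 kHz ≤ fs/2 = 3.1 kHz, appears at 2.6 kHz.
Distinct values: {1.4 kHz, 2.2 kHz, 2.6 kHz}.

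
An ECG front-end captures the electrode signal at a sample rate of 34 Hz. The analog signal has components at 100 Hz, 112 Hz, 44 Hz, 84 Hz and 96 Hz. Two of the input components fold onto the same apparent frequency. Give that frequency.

fs/2 = 17 Hz.
100 Hz mod fs = 32 Hz.
32 Hz > fs/2 = 17 Hz, folds to fs − 32 Hz = 2 Hz.
112 Hz mod fs = 10 Hz.
10 Hz ≤ fs/2 = 17 Hz, appears at 10 Hz.
44 Hz mod fs = 10 Hz.
10 Hz ≤ fs/2 = 17 Hz, appears at 10 Hz.
84 Hz mod fs = 16 Hz.
16 Hz ≤ fs/2 = 17 Hz, appears at 16 Hz.
96 Hz mod fs = 28 Hz.
28 Hz > fs/2 = 17 Hz, folds to fs − 28 Hz = 6 Hz.
44 Hz and 112 Hz both map to 10 Hz.

10 Hz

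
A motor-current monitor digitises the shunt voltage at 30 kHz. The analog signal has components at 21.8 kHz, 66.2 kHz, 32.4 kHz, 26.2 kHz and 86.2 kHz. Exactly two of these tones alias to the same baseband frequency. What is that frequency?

3.8 kHz

fs/2 = 15 kHz.
21.8 kHz > fs/2 = 15 kHz, folds to fs − 21.8 kHz = 8.2 kHz.
66.2 kHz mod fs = 6.2 kHz.
6.2 kHz ≤ fs/2 = 15 kHz, appears at 6.2 kHz.
32.4 kHz mod fs = 2.4 kHz.
2.4 kHz ≤ fs/2 = 15 kHz, appears at 2.4 kHz.
26.2 kHz > fs/2 = 15 kHz, folds to fs − 26.2 kHz = 3.8 kHz.
86.2 kHz mod fs = 26.2 kHz.
26.2 kHz > fs/2 = 15 kHz, folds to fs − 26.2 kHz = 3.8 kHz.
26.2 kHz and 86.2 kHz both map to 3.8 kHz.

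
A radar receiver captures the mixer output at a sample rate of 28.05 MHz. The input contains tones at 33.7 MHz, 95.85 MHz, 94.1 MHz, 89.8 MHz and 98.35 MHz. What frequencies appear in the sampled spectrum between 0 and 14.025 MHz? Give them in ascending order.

fs/2 = 14.025 MHz.
33.7 MHz mod fs = 5.65 MHz.
5.65 MHz ≤ fs/2 = 14.025 MHz, appears at 5.65 MHz.
95.85 MHz mod fs = 11.7 MHz.
11.7 MHz ≤ fs/2 = 14.025 MHz, appears at 11.7 MHz.
94.1 MHz mod fs = 9.95 MHz.
9.95 MHz ≤ fs/2 = 14.025 MHz, appears at 9.95 MHz.
89.8 MHz mod fs = 5.65 MHz.
5.65 MHz ≤ fs/2 = 14.025 MHz, appears at 5.65 MHz.
98.35 MHz mod fs = 14.2 MHz.
14.2 MHz > fs/2 = 14.025 MHz, folds to fs − 14.2 MHz = 13.85 MHz.
Distinct values: {5.65 MHz, 9.95 MHz, 11.7 MHz, 13.85 MHz}.

5.65 MHz, 9.95 MHz, 11.7 MHz, 13.85 MHz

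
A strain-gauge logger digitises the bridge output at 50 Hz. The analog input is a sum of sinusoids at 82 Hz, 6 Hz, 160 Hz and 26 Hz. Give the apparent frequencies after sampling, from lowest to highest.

6 Hz, 10 Hz, 18 Hz, 24 Hz

fs/2 = 25 Hz.
82 Hz mod fs = 32 Hz.
32 Hz > fs/2 = 25 Hz, folds to fs − 32 Hz = 18 Hz.
6 Hz ≤ fs/2 = 25 Hz, passes unchanged.
160 Hz mod fs = 10 Hz.
10 Hz ≤ fs/2 = 25 Hz, appears at 10 Hz.
26 Hz > fs/2 = 25 Hz, folds to fs − 26 Hz = 24 Hz.
Distinct values: {6 Hz, 10 Hz, 18 Hz, 24 Hz}.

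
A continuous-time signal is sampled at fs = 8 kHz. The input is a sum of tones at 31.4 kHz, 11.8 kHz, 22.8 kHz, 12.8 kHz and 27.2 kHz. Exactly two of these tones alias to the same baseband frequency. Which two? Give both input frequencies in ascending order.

fs/2 = 4 kHz.
31.4 kHz mod fs = 7.4 kHz.
7.4 kHz > fs/2 = 4 kHz, folds to fs − 7.4 kHz = 0.6 kHz.
11.8 kHz mod fs = 3.8 kHz.
3.8 kHz ≤ fs/2 = 4 kHz, appears at 3.8 kHz.
22.8 kHz mod fs = 6.8 kHz.
6.8 kHz > fs/2 = 4 kHz, folds to fs − 6.8 kHz = 1.2 kHz.
12.8 kHz mod fs = 4.8 kHz.
4.8 kHz > fs/2 = 4 kHz, folds to fs − 4.8 kHz = 3.2 kHz.
27.2 kHz mod fs = 3.2 kHz.
3.2 kHz ≤ fs/2 = 4 kHz, appears at 3.2 kHz.
12.8 kHz and 27.2 kHz both map to 3.2 kHz.

12.8 kHz, 27.2 kHz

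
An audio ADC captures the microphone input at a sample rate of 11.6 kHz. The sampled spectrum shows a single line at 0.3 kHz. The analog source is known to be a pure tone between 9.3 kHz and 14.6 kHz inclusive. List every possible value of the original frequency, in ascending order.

11.3 kHz, 11.9 kHz

Frequencies that alias to 0.3 kHz are k·fs ± 0.3 kHz for integer k ≥ 0.
k=0: 0.3 kHz.
k=1: 11.3 kHz, 11.9 kHz.
k=2: 22.9 kHz, 23.5 kHz.
Within [9.3 kHz, 14.6 kHz]: 11.3 kHz, 11.9 kHz.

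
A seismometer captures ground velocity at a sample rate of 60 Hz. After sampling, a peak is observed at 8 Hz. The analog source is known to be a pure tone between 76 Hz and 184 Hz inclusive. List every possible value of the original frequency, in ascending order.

112 Hz, 128 Hz, 172 Hz

Frequencies that alias to 8 Hz are k·fs ± 8 Hz for integer k ≥ 0.
k=0: 8 Hz.
k=1: 52 Hz, 68 Hz.
k=2: 112 Hz, 128 Hz.
k=3: 172 Hz, 188 Hz.
k=4: 232 Hz, 248 Hz.
Within [76 Hz, 184 Hz]: 112 Hz, 128 Hz, 172 Hz.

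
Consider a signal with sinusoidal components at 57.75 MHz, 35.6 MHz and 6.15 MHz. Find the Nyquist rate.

Highest-frequency component: 57.75 MHz.
Nyquist rate = 2 × 57.75 MHz = 115.5 MHz.

115.5 MHz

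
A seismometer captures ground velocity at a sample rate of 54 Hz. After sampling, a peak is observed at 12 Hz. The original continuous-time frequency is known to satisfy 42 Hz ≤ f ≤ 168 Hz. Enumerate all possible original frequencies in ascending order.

Frequencies that alias to 12 Hz are k·fs ± 12 Hz for integer k ≥ 0.
k=0: 12 Hz.
k=1: 42 Hz, 66 Hz.
k=2: 96 Hz, 120 Hz.
k=3: 150 Hz, 174 Hz.
k=4: 204 Hz, 228 Hz.
Within [42 Hz, 168 Hz]: 42 Hz, 66 Hz, 96 Hz, 120 Hz, 150 Hz.

42 Hz, 66 Hz, 96 Hz, 120 Hz, 150 Hz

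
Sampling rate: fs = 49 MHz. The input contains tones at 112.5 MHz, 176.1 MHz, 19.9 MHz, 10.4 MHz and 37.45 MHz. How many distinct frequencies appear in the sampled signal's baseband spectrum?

4

fs/2 = 24.5 MHz.
112.5 MHz mod fs = 14.5 MHz.
14.5 MHz ≤ fs/2 = 24.5 MHz, appears at 14.5 MHz.
176.1 MHz mod fs = 29.1 MHz.
29.1 MHz > fs/2 = 24.5 MHz, folds to fs − 29.1 MHz = 19.9 MHz.
19.9 MHz ≤ fs/2 = 24.5 MHz, passes unchanged.
10.4 MHz ≤ fs/2 = 24.5 MHz, passes unchanged.
37.45 MHz > fs/2 = 24.5 MHz, folds to fs − 37.45 MHz = 11.55 MHz.
Distinct values: {10.4 MHz, 11.55 MHz, 14.5 MHz, 19.9 MHz} → 4.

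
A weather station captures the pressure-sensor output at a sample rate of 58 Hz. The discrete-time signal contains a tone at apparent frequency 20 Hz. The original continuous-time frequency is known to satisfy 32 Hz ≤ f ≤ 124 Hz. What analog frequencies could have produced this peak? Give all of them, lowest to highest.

Frequencies that alias to 20 Hz are k·fs ± 20 Hz for integer k ≥ 0.
k=0: 20 Hz.
k=1: 38 Hz, 78 Hz.
k=2: 96 Hz, 136 Hz.
k=3: 154 Hz, 194 Hz.
Within [32 Hz, 124 Hz]: 38 Hz, 78 Hz, 96 Hz.

38 Hz, 78 Hz, 96 Hz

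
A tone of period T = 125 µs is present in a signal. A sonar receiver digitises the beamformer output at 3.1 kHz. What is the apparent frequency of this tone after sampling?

1.3 kHz

T = 125 µs → f = 1/T = 8 kHz.
8 kHz mod fs = 1.8 kHz.
1.8 kHz > fs/2 = 1.55 kHz, folds to fs − 1.8 kHz = 1.3 kHz.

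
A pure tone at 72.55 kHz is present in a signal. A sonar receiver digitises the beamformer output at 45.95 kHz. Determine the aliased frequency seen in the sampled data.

19.35 kHz

72.55 kHz mod fs = 26.6 kHz.
26.6 kHz > fs/2 = 22.975 kHz, folds to fs − 26.6 kHz = 19.35 kHz.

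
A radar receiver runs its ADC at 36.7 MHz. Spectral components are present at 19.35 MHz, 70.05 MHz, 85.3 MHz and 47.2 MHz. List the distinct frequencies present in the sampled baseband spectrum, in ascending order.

fs/2 = 18.35 MHz.
19.35 MHz > fs/2 = 18.35 MHz, folds to fs − 19.35 MHz = 17.35 MHz.
70.05 MHz mod fs = 33.35 MHz.
33.35 MHz > fs/2 = 18.35 MHz, folds to fs − 33.35 MHz = 3.35 MHz.
85.3 MHz mod fs = 11.9 MHz.
11.9 MHz ≤ fs/2 = 18.35 MHz, appears at 11.9 MHz.
47.2 MHz mod fs = 10.5 MHz.
10.5 MHz ≤ fs/2 = 18.35 MHz, appears at 10.5 MHz.
Distinct values: {3.35 MHz, 10.5 MHz, 11.9 MHz, 17.35 MHz}.

3.35 MHz, 10.5 MHz, 11.9 MHz, 17.35 MHz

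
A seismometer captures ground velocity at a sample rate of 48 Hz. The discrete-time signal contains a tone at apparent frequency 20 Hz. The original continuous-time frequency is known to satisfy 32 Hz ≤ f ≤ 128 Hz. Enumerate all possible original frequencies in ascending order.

68 Hz, 76 Hz, 116 Hz, 124 Hz

Frequencies that alias to 20 Hz are k·fs ± 20 Hz for integer k ≥ 0.
k=0: 20 Hz.
k=1: 28 Hz, 68 Hz.
k=2: 76 Hz, 116 Hz.
k=3: 124 Hz, 164 Hz.
k=4: 172 Hz, 212 Hz.
Within [32 Hz, 128 Hz]: 68 Hz, 76 Hz, 116 Hz, 124 Hz.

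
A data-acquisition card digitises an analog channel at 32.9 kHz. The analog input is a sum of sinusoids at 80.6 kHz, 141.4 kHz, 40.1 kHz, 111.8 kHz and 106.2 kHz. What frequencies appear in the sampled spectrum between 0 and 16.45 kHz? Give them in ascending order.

7.2 kHz, 7.5 kHz, 9.8 kHz, 13.1 kHz, 14.8 kHz

fs/2 = 16.45 kHz.
80.6 kHz mod fs = 14.8 kHz.
14.8 kHz ≤ fs/2 = 16.45 kHz, appears at 14.8 kHz.
141.4 kHz mod fs = 9.8 kHz.
9.8 kHz ≤ fs/2 = 16.45 kHz, appears at 9.8 kHz.
40.1 kHz mod fs = 7.2 kHz.
7.2 kHz ≤ fs/2 = 16.45 kHz, appears at 7.2 kHz.
111.8 kHz mod fs = 13.1 kHz.
13.1 kHz ≤ fs/2 = 16.45 kHz, appears at 13.1 kHz.
106.2 kHz mod fs = 7.5 kHz.
7.5 kHz ≤ fs/2 = 16.45 kHz, appears at 7.5 kHz.
Distinct values: {7.2 kHz, 7.5 kHz, 9.8 kHz, 13.1 kHz, 14.8 kHz}.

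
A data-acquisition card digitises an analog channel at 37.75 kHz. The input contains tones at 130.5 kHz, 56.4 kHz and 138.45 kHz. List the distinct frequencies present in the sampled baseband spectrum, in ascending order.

12.55 kHz, 17.25 kHz, 18.65 kHz

fs/2 = 18.875 kHz.
130.5 kHz mod fs = 17.25 kHz.
17.25 kHz ≤ fs/2 = 18.875 kHz, appears at 17.25 kHz.
56.4 kHz mod fs = 18.65 kHz.
18.65 kHz ≤ fs/2 = 18.875 kHz, appears at 18.65 kHz.
138.45 kHz mod fs = 25.2 kHz.
25.2 kHz > fs/2 = 18.875 kHz, folds to fs − 25.2 kHz = 12.55 kHz.
Distinct values: {12.55 kHz, 17.25 kHz, 18.65 kHz}.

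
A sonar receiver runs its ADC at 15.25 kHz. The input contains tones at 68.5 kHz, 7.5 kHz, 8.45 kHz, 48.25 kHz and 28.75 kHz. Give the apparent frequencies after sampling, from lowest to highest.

1.75 kHz, 2.5 kHz, 6.8 kHz, 7.5 kHz

fs/2 = 7.625 kHz.
68.5 kHz mod fs = 7.5 kHz.
7.5 kHz ≤ fs/2 = 7.625 kHz, appears at 7.5 kHz.
7.5 kHz ≤ fs/2 = 7.625 kHz, passes unchanged.
8.45 kHz > fs/2 = 7.625 kHz, folds to fs − 8.45 kHz = 6.8 kHz.
48.25 kHz mod fs = 2.5 kHz.
2.5 kHz ≤ fs/2 = 7.625 kHz, appears at 2.5 kHz.
28.75 kHz mod fs = 13.5 kHz.
13.5 kHz > fs/2 = 7.625 kHz, folds to fs − 13.5 kHz = 1.75 kHz.
Distinct values: {1.75 kHz, 2.5 kHz, 6.8 kHz, 7.5 kHz}.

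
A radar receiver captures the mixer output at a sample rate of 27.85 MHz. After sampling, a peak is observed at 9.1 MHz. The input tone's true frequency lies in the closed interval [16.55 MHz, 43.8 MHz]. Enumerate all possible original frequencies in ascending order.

Frequencies that alias to 9.1 MHz are k·fs ± 9.1 MHz for integer k ≥ 0.
k=0: 9.1 MHz.
k=1: 18.75 MHz, 36.95 MHz.
k=2: 46.6 MHz, 64.8 MHz.
Within [16.55 MHz, 43.8 MHz]: 18.75 MHz, 36.95 MHz.

18.75 MHz, 36.95 MHz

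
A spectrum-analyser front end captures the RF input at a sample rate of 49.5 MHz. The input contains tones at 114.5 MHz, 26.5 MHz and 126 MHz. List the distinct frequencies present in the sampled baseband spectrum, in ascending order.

fs/2 = 24.75 MHz.
114.5 MHz mod fs = 15.5 MHz.
15.5 MHz ≤ fs/2 = 24.75 MHz, appears at 15.5 MHz.
26.5 MHz > fs/2 = 24.75 MHz, folds to fs − 26.5 MHz = 23 MHz.
126 MHz mod fs = 27 MHz.
27 MHz > fs/2 = 24.75 MHz, folds to fs − 27 MHz = 22.5 MHz.
Distinct values: {15.5 MHz, 22.5 MHz, 23 MHz}.

15.5 MHz, 22.5 MHz, 23 MHz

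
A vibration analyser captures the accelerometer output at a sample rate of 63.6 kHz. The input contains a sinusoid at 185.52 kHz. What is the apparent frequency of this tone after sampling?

5.28 kHz

185.52 kHz mod fs = 58.32 kHz.
58.32 kHz > fs/2 = 31.8 kHz, folds to fs − 58.32 kHz = 5.28 kHz.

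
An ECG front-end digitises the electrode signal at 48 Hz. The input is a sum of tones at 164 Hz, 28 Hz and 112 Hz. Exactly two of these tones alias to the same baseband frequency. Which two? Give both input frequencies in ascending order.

28 Hz, 164 Hz

fs/2 = 24 Hz.
164 Hz mod fs = 20 Hz.
20 Hz ≤ fs/2 = 24 Hz, appears at 20 Hz.
28 Hz > fs/2 = 24 Hz, folds to fs − 28 Hz = 20 Hz.
112 Hz mod fs = 16 Hz.
16 Hz ≤ fs/2 = 24 Hz, appears at 16 Hz.
28 Hz and 164 Hz both map to 20 Hz.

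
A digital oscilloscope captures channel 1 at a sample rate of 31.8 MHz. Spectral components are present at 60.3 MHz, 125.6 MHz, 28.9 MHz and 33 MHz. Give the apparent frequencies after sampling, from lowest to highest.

fs/2 = 15.9 MHz.
60.3 MHz mod fs = 28.5 MHz.
28.5 MHz > fs/2 = 15.9 MHz, folds to fs − 28.5 MHz = 3.3 MHz.
125.6 MHz mod fs = 30.2 MHz.
30.2 MHz > fs/2 = 15.9 MHz, folds to fs − 30.2 MHz = 1.6 MHz.
28.9 MHz > fs/2 = 15.9 MHz, folds to fs − 28.9 MHz = 2.9 MHz.
33 MHz mod fs = 1.2 MHz.
1.2 MHz ≤ fs/2 = 15.9 MHz, appears at 1.2 MHz.
Distinct values: {1.2 MHz, 1.6 MHz, 2.9 MHz, 3.3 MHz}.

1.2 MHz, 1.6 MHz, 2.9 MHz, 3.3 MHz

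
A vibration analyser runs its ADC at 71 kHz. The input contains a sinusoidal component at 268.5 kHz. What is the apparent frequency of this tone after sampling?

15.5 kHz

268.5 kHz mod fs = 55.5 kHz.
55.5 kHz > fs/2 = 35.5 kHz, folds to fs − 55.5 kHz = 15.5 kHz.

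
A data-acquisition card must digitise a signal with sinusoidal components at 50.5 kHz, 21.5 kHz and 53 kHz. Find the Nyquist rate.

Highest-frequency component: 53 kHz.
Nyquist rate = 2 × 53 kHz = 106 kHz.

106 kHz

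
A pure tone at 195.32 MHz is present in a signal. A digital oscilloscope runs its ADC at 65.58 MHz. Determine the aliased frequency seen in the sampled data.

195.32 MHz mod fs = 64.16 MHz.
64.16 MHz > fs/2 = 32.79 MHz, folds to fs − 64.16 MHz = 1.42 MHz.

1.42 MHz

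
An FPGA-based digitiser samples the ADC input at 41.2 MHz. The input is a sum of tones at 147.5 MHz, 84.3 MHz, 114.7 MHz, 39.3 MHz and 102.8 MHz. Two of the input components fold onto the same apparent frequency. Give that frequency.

1.9 MHz

fs/2 = 20.6 MHz.
147.5 MHz mod fs = 23.9 MHz.
23.9 MHz > fs/2 = 20.6 MHz, folds to fs − 23.9 MHz = 17.3 MHz.
84.3 MHz mod fs = 1.9 MHz.
1.9 MHz ≤ fs/2 = 20.6 MHz, appears at 1.9 MHz.
114.7 MHz mod fs = 32.3 MHz.
32.3 MHz > fs/2 = 20.6 MHz, folds to fs − 32.3 MHz = 8.9 MHz.
39.3 MHz > fs/2 = 20.6 MHz, folds to fs − 39.3 MHz = 1.9 MHz.
102.8 MHz mod fs = 20.4 MHz.
20.4 MHz ≤ fs/2 = 20.6 MHz, appears at 20.4 MHz.
39.3 MHz and 84.3 MHz both map to 1.9 MHz.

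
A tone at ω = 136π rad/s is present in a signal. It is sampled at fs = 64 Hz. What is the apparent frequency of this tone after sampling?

ω = 136π rad/s → f = ω/(2π) = 68 Hz.
68 Hz mod fs = 4 Hz.
4 Hz ≤ fs/2 = 32 Hz, appears at 4 Hz.

4 Hz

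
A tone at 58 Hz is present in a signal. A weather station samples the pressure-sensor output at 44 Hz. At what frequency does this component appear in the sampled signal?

14 Hz

58 Hz mod fs = 14 Hz.
14 Hz ≤ fs/2 = 22 Hz, appears at 14 Hz.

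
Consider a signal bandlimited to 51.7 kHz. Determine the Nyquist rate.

103.4 kHz

Nyquist rate = 2 × 51.7 kHz = 103.4 kHz.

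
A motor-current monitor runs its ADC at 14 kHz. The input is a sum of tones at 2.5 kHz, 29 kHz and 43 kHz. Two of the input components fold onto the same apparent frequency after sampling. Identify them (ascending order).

29 kHz, 43 kHz

fs/2 = 7 kHz.
2.5 kHz ≤ fs/2 = 7 kHz, passes unchanged.
29 kHz mod fs = 1 kHz.
1 kHz ≤ fs/2 = 7 kHz, appears at 1 kHz.
43 kHz mod fs = 1 kHz.
1 kHz ≤ fs/2 = 7 kHz, appears at 1 kHz.
29 kHz and 43 kHz both map to 1 kHz.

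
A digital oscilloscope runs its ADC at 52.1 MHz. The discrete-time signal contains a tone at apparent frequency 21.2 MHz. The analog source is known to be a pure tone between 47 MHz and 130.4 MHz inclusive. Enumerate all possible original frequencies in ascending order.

Frequencies that alias to 21.2 MHz are k·fs ± 21.2 MHz for integer k ≥ 0.
k=0: 21.2 MHz.
k=1: 30.9 MHz, 73.3 MHz.
k=2: 83 MHz, 125.4 MHz.
k=3: 135.1 MHz, 177.5 MHz.
Within [47 MHz, 130.4 MHz]: 73.3 MHz, 83 MHz, 125.4 MHz.

73.3 MHz, 83 MHz, 125.4 MHz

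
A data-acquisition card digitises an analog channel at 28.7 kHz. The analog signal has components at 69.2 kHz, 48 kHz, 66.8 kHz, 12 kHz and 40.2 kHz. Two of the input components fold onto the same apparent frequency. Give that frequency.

fs/2 = 14.35 kHz.
69.2 kHz mod fs = 11.8 kHz.
11.8 kHz ≤ fs/2 = 14.35 kHz, appears at 11.8 kHz.
48 kHz mod fs = 19.3 kHz.
19.3 kHz > fs/2 = 14.35 kHz, folds to fs − 19.3 kHz = 9.4 kHz.
66.8 kHz mod fs = 9.4 kHz.
9.4 kHz ≤ fs/2 = 14.35 kHz, appears at 9.4 kHz.
12 kHz ≤ fs/2 = 14.35 kHz, passes unchanged.
40.2 kHz mod fs = 11.5 kHz.
11.5 kHz ≤ fs/2 = 14.35 kHz, appears at 11.5 kHz.
48 kHz and 66.8 kHz both map to 9.4 kHz.

9.4 kHz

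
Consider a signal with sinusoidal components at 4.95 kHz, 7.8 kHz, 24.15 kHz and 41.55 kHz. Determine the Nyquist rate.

83.1 kHz

Highest-frequency component: 41.55 kHz.
Nyquist rate = 2 × 41.55 kHz = 83.1 kHz.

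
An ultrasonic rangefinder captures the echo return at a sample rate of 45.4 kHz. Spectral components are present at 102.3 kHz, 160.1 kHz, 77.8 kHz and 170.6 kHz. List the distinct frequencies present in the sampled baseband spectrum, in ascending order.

fs/2 = 22.7 kHz.
102.3 kHz mod fs = 11.5 kHz.
11.5 kHz ≤ fs/2 = 22.7 kHz, appears at 11.5 kHz.
160.1 kHz mod fs = 23.9 kHz.
23.9 kHz > fs/2 = 22.7 kHz, folds to fs − 23.9 kHz = 21.5 kHz.
77.8 kHz mod fs = 32.4 kHz.
32.4 kHz > fs/2 = 22.7 kHz, folds to fs − 32.4 kHz = 13 kHz.
170.6 kHz mod fs = 34.4 kHz.
34.4 kHz > fs/2 = 22.7 kHz, folds to fs − 34.4 kHz = 11 kHz.
Distinct values: {11 kHz, 11.5 kHz, 13 kHz, 21.5 kHz}.

11 kHz, 11.5 kHz, 13 kHz, 21.5 kHz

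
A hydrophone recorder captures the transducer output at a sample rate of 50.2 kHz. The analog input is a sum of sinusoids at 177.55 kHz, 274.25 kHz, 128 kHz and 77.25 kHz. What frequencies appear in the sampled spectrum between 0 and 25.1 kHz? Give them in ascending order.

22.6 kHz, 23.15 kHz, 23.25 kHz

fs/2 = 25.1 kHz.
177.55 kHz mod fs = 26.95 kHz.
26.95 kHz > fs/2 = 25.1 kHz, folds to fs − 26.95 kHz = 23.25 kHz.
274.25 kHz mod fs = 23.25 kHz.
23.25 kHz ≤ fs/2 = 25.1 kHz, appears at 23.25 kHz.
128 kHz mod fs = 27.6 kHz.
27.6 kHz > fs/2 = 25.1 kHz, folds to fs − 27.6 kHz = 22.6 kHz.
77.25 kHz mod fs = 27.05 kHz.
27.05 kHz > fs/2 = 25.1 kHz, folds to fs − 27.05 kHz = 23.15 kHz.
Distinct values: {22.6 kHz, 23.15 kHz, 23.25 kHz}.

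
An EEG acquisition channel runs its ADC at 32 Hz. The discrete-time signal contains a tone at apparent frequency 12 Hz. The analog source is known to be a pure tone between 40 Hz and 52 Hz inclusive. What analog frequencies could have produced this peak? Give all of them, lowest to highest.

44 Hz, 52 Hz

Frequencies that alias to 12 Hz are k·fs ± 12 Hz for integer k ≥ 0.
k=0: 12 Hz.
k=1: 20 Hz, 44 Hz.
k=2: 52 Hz, 76 Hz.
k=3: 84 Hz, 108 Hz.
Within [40 Hz, 52 Hz]: 44 Hz, 52 Hz.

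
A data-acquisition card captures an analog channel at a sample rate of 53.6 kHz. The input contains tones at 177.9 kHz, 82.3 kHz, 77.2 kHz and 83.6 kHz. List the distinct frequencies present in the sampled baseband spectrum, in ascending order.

17.1 kHz, 23.6 kHz, 24.9 kHz

fs/2 = 26.8 kHz.
177.9 kHz mod fs = 17.1 kHz.
17.1 kHz ≤ fs/2 = 26.8 kHz, appears at 17.1 kHz.
82.3 kHz mod fs = 28.7 kHz.
28.7 kHz > fs/2 = 26.8 kHz, folds to fs − 28.7 kHz = 24.9 kHz.
77.2 kHz mod fs = 23.6 kHz.
23.6 kHz ≤ fs/2 = 26.8 kHz, appears at 23.6 kHz.
83.6 kHz mod fs = 30 kHz.
30 kHz > fs/2 = 26.8 kHz, folds to fs − 30 kHz = 23.6 kHz.
Distinct values: {17.1 kHz, 23.6 kHz, 24.9 kHz}.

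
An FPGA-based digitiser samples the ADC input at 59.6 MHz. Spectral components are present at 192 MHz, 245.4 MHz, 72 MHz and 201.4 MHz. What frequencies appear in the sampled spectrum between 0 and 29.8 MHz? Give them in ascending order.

fs/2 = 29.8 MHz.
192 MHz mod fs = 13.2 MHz.
13.2 MHz ≤ fs/2 = 29.8 MHz, appears at 13.2 MHz.
245.4 MHz mod fs = 7 MHz.
7 MHz ≤ fs/2 = 29.8 MHz, appears at 7 MHz.
72 MHz mod fs = 12.4 MHz.
12.4 MHz ≤ fs/2 = 29.8 MHz, appears at 12.4 MHz.
201.4 MHz mod fs = 22.6 MHz.
22.6 MHz ≤ fs/2 = 29.8 MHz, appears at 22.6 MHz.
Distinct values: {7 MHz, 12.4 MHz, 13.2 MHz, 22.6 MHz}.

7 MHz, 12.4 MHz, 13.2 MHz, 22.6 MHz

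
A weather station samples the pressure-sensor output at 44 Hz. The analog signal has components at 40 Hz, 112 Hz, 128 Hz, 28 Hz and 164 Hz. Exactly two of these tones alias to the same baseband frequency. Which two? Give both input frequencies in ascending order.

40 Hz, 128 Hz

fs/2 = 22 Hz.
40 Hz > fs/2 = 22 Hz, folds to fs − 40 Hz = 4 Hz.
112 Hz mod fs = 24 Hz.
24 Hz > fs/2 = 22 Hz, folds to fs − 24 Hz = 20 Hz.
128 Hz mod fs = 40 Hz.
40 Hz > fs/2 = 22 Hz, folds to fs − 40 Hz = 4 Hz.
28 Hz > fs/2 = 22 Hz, folds to fs − 28 Hz = 16 Hz.
164 Hz mod fs = 32 Hz.
32 Hz > fs/2 = 22 Hz, folds to fs − 32 Hz = 12 Hz.
40 Hz and 128 Hz both map to 4 Hz.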